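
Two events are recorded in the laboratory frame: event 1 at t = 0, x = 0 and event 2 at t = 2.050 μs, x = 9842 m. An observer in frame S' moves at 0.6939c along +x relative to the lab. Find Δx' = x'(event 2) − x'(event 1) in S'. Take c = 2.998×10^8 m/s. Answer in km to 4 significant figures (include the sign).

Δx' ≈ 13.08 km

γ = 1/√(1 − 0.6939²) = 1.38875
Δx' = γ(Δx − vΔt) = 1.38875 × (9842 m − 0.6939×(2.998×10^8 m/s)×2.050×10^-6 s)
= 1.38875 × (9415.54 m) = 13.08 km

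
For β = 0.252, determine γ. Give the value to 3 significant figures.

γ = 1/√(1 − β²) = 1/√(1 − 0.252²) = 1/√(0.93650) = 1.03

γ ≈ 1.03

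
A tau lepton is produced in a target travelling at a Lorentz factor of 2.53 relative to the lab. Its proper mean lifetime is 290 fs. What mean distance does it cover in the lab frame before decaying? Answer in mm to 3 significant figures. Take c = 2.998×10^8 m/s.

d ≈ 0.202 mm

β = √(1 − 1/γ²) = √(1 − 1/2.53²) = 0.91857
Dilated lifetime: Δt = γτ₀ = 2.53 × 290 fs = 733.70 fs
d = vΔt = 0.91857c × 733.70 fs = 2.7539×10^8 m/s × 7.3370×10^-13 s = 0.202 mm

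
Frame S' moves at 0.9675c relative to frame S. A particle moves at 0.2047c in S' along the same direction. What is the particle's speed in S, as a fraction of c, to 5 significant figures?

u ≈ 0.97843c

Relativistic velocity addition: u = (u' + v)/(1 + u'v/c²)
= (0.2047 + 0.9675)/(1 + 0.2047×0.9675) = 1.1722/1.198047 = 0.97843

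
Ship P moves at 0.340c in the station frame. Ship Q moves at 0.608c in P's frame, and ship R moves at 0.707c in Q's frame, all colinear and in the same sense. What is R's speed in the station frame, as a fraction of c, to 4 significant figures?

Compose boost 2: (0.608 + 0.340)/(1 + 0.608×0.340) = 0.9480/1.20672 = 0.785601
Compose boost 3: (0.707 + 0.785601)/(1 + 0.707×0.785601) = 1.49260/1.55542 = 0.9596

u ≈ 0.9596c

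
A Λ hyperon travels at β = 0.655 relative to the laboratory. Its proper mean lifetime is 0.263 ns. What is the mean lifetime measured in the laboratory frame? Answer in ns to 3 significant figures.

Δt ≈ 0.348 ns

γ = 1/√(1 − 0.655²) = 1.3234
Time dilation: Δt = γτ₀ = 1.3234 × 0.263 ns = 0.348 ns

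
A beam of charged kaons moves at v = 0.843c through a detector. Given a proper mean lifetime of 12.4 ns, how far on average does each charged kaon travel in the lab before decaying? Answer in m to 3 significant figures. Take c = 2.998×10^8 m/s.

d ≈ 5.83 m

γ = 1/√(1 − 0.843²) = 1.8590
Dilated lifetime: Δt = γτ₀ = 1.8590 × 12.4 ns = 23.052 ns
d = vΔt = 0.843c × 23.052 ns = 2.5273×10^8 m/s × 2.3052×10^-8 s = 5.83 m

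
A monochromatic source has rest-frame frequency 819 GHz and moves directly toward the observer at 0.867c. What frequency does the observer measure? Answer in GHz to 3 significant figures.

f_obs ≈ 3070 GHz

Relativistic Doppler: f_obs = f_src √((1+β)/(1−β))
= 819 × √(1.8670/0.13300) = 819 × 3.7467 = 3070 GHz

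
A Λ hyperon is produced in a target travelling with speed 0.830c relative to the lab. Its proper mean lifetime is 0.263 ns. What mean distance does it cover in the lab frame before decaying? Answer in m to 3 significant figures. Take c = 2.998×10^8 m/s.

d ≈ 0.117 m

γ = 1/√(1 − 0.830²) = 1.7929
Dilated lifetime: Δt = γτ₀ = 1.7929 × 0.263 ns = 0.47153 ns
d = vΔt = 0.830c × 0.47153 ns = 2.4883×10^8 m/s × 4.7153×10^-10 s = 0.117 m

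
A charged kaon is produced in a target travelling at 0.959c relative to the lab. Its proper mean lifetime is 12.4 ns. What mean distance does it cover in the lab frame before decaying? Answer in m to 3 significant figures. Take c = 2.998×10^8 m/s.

γ = 1/√(1 − 0.959²) = 3.5285
Dilated lifetime: Δt = γτ₀ = 3.5285 × 12.4 ns = 43.753 ns
d = vΔt = 0.959c × 43.753 ns = 2.8751×10^8 m/s × 4.3753×10^-8 s = 12.6 m

d ≈ 12.6 m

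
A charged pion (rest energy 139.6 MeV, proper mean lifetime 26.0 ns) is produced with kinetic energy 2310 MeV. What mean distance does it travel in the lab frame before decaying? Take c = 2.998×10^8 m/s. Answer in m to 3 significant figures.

d ≈ 137 m

γ = 1 + K/(m₀c²) = 1 + 2310/139.6 = 17.547
β = √(1 − 1/γ²) = 0.99837
Dilated lifetime: γτ₀ = 17.547 × 26.0 ns = 456.23 ns
d = βc·γτ₀ = 0.99837 × (2.998×10^8 m/s) × 4.5623×10^-7 s = 137 m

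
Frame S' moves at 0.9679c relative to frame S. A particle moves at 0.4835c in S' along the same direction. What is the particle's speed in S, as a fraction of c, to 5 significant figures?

Relativistic velocity addition: u = (u' + v)/(1 + u'v/c²)
= (0.4835 + 0.9679)/(1 + 0.4835×0.9679) = 1.4514/1.467980 = 0.98871

u ≈ 0.98871c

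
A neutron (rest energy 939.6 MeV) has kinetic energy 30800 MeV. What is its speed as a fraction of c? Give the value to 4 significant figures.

β ≈ 0.9996

γ = 1 + K/(m₀c²) = 1 + 30800/939.6 = 33.7799
β = √(1 − 1/γ²) = 0.9996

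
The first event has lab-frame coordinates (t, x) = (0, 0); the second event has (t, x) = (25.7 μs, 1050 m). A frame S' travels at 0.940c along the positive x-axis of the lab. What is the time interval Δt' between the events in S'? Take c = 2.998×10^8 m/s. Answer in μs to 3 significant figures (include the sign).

γ = 1/√(1 − 0.940²) = 2.9311
Δt' = γ(Δt − vΔx/c²) = 2.9311 × (25.7 μs − 0.940×1050 m / (2.998×10^8 m/s))
= 2.9311 × (22.408 μs) = 65.7 μs

Δt' ≈ 65.7 μs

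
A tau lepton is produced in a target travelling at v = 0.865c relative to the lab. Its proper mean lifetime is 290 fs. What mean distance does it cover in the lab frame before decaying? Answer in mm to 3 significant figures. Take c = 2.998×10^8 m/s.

d ≈ 0.150 mm

γ = 1/√(1 − 0.865²) = 1.9929
Dilated lifetime: Δt = γτ₀ = 1.9929 × 290 fs = 577.95 fs
d = vΔt = 0.865c × 577.95 fs = 2.5933×10^8 m/s × 5.7795×10^-13 s = 0.150 mm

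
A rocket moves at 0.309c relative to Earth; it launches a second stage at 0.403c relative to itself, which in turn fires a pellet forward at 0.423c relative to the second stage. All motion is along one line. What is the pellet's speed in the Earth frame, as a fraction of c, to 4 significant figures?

u ≈ 0.8330c

Compose boost 2: (0.403 + 0.309)/(1 + 0.403×0.309) = 0.7120/1.12453 = 0.633155
Compose boost 3: (0.423 + 0.633155)/(1 + 0.423×0.633155) = 1.05616/1.26782 = 0.8330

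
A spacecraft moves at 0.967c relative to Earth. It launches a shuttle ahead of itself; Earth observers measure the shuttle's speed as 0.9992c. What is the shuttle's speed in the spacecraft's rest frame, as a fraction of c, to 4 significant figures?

u' ≈ 0.9534c

Inverse velocity addition: u' = (u − v)/(1 − uv/c²)
= (0.9992 − 0.967)/(1 − 0.9992×0.967) = 0.03220/0.0337736 = 0.9534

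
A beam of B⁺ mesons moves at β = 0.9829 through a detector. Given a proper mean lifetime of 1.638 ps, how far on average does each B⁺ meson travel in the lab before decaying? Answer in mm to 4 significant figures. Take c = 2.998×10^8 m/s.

γ = 1/√(1 − 0.9829²) = 5.43065
Dilated lifetime: Δt = γτ₀ = 5.43065 × 1.638 ps = 8.89540 ps
d = vΔt = 0.9829c × 8.89540 ps = 2.94673×10^8 m/s × 8.89540×10^-12 s = 2.621 mm

d ≈ 2.621 mm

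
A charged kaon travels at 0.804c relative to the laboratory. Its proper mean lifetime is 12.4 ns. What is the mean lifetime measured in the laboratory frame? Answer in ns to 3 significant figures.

γ = 1/√(1 − 0.804²) = 1.6817
Time dilation: Δt = γτ₀ = 1.6817 × 12.4 ns = 20.9 ns

Δt ≈ 20.9 ns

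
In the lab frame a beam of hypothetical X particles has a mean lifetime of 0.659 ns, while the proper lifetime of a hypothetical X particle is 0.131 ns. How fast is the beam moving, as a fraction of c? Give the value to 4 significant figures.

β ≈ 0.9800

γ = Δt/τ₀ = 0.659/0.131 = 5.03053
β = √(1 − 1/γ²) = √(1 − 1/5.03053²) = 0.9800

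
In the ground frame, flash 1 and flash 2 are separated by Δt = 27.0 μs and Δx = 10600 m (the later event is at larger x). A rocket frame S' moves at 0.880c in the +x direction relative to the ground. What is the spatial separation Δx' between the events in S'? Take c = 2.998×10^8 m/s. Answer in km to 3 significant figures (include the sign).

Δx' ≈ 7.32 km

γ = 1/√(1 − 0.880²) = 2.1054
Δx' = γ(Δx − vΔt) = 2.1054 × (10600 m − 0.880×(2.998×10^8 m/s)×27.0×10^-6 s)
= 2.1054 × (3476.8 m) = 7.32 km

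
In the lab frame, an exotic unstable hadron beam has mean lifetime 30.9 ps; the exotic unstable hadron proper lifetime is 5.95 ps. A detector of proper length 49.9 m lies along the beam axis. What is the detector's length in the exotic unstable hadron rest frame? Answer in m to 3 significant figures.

L ≈ 9.61 m

Time dilation ⇒ γ = Δt/τ₀ = 30.9/5.95 = 5.1933
Length contraction: L = L₀/γ = 49.9/5.1933 = 9.61 m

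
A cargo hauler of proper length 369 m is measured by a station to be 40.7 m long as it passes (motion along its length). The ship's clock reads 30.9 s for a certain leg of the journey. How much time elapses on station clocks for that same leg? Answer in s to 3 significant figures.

Δt ≈ 280 s

Length contraction ⇒ γ = L₀/L = 369/40.7 = 9.0663
Time dilation: Δt = γτ₀ = 9.0663 × 30.9 s = 280 s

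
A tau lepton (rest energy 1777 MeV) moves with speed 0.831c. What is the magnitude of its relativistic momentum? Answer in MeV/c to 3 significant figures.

p ≈ 2650 MeV/c

γ = 1/√(1 − 0.831²) = 1.7977
p = γβm₀c = 1.7977 × 0.831 × 1777 MeV/c = 2650 MeV/c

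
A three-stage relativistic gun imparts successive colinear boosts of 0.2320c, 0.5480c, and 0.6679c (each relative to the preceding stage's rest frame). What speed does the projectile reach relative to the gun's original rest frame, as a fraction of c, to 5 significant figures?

u ≈ 0.93005c

Compose boost 2: (0.5480 + 0.2320)/(1 + 0.5480×0.2320) = 0.78000/1.127136 = 0.6920194
Compose boost 3: (0.6679 + 0.6920194)/(1 + 0.6679×0.6920194) = 1.359919/1.462200 = 0.93005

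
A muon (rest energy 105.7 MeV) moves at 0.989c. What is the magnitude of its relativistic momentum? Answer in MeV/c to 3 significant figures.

γ = 1/√(1 − 0.989²) = 6.7606
p = γβm₀c = 6.7606 × 0.989 × 105.7 MeV/c = 707 MeV/c

p ≈ 707 MeV/c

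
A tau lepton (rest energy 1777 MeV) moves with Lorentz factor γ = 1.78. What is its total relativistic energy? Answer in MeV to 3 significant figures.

E ≈ 3160 MeV

γ = 1.78 (given)
E = γm₀c² = 1.78 × 1777 MeV = 3160 MeV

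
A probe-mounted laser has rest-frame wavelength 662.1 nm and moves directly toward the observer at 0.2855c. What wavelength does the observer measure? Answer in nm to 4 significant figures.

Relativistic Doppler: λ_obs = λ_src √((1−β)/(1+β))
= 662.1 × √(0.714500/1.28550) = 662.1 × 0.745530 = 493.6 nm

λ_obs ≈ 493.6 nm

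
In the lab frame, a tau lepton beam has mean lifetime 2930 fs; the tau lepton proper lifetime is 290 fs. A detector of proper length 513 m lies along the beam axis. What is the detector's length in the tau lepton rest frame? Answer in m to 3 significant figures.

L ≈ 50.8 m

Time dilation ⇒ γ = Δt/τ₀ = 2930/290 = 10.103
Length contraction: L = L₀/γ = 513/10.103 = 50.8 m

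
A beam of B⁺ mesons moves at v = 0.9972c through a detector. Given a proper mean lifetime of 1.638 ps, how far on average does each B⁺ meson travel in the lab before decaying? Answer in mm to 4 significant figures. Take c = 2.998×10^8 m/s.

d ≈ 6.548 mm

γ = 1/√(1 − 0.9972²) = 13.3724
Dilated lifetime: Δt = γτ₀ = 13.3724 × 1.638 ps = 21.9040 ps
d = vΔt = 0.9972c × 21.9040 ps = 2.98961×10^8 m/s × 2.19040×10^-11 s = 6.548 mm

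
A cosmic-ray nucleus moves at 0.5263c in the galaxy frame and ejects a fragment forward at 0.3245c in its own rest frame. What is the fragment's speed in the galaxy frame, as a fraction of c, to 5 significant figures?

Compose boost 2: (0.3245 + 0.5263)/(1 + 0.3245×0.5263) = 0.85080/1.170784 = 0.72669

u ≈ 0.72669c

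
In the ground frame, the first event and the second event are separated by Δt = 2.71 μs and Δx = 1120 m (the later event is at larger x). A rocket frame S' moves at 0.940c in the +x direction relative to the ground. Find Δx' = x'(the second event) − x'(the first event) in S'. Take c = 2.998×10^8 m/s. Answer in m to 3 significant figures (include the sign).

Δx' ≈ 1040 m

γ = 1/√(1 − 0.940²) = 2.9311
Δx' = γ(Δx − vΔt) = 2.9311 × (1120 m − 0.940×(2.998×10^8 m/s)×2.71×10^-6 s)
= 2.9311 × (356.29 m) = 1040 m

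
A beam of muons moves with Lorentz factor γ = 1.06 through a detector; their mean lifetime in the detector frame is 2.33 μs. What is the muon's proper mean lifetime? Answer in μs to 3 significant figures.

τ₀ ≈ 2.20 μs

γ = 1.06 (given)
Proper time: τ₀ = Δt/γ = 2.33/1.06 = 2.20 μs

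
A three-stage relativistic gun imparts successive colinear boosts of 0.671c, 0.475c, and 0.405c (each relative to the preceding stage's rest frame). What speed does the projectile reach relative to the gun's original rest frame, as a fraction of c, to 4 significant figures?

u ≈ 0.9424c

Compose boost 2: (0.475 + 0.671)/(1 + 0.475×0.671) = 1.146/1.31872 = 0.869021
Compose boost 3: (0.405 + 0.869021)/(1 + 0.405×0.869021) = 1.27402/1.35195 = 0.9424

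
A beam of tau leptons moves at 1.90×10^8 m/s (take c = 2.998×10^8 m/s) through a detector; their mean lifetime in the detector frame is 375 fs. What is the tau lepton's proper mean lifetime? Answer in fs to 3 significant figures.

τ₀ ≈ 290 fs

β = v/c = 1.90×10^8 / 2.998×10^8 = 0.63376
γ = 1/√(1 − 0.63376²) = 1.2928
Proper time: τ₀ = Δt/γ = 375/1.2928 = 290 fs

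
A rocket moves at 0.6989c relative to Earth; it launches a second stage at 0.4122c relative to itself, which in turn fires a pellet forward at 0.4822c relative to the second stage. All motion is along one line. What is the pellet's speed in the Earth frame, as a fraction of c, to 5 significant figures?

u ≈ 0.94975c

Compose boost 2: (0.4122 + 0.6989)/(1 + 0.4122×0.6989) = 1.1111/1.288087 = 0.8625973
Compose boost 3: (0.4822 + 0.8625973)/(1 + 0.4822×0.8625973) = 1.344797/1.415944 = 0.94975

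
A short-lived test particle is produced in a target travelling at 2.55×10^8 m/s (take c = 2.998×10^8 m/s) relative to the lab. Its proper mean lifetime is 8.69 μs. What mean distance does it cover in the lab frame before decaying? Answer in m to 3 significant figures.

β = v/c = 2.55×10^8 / 2.998×10^8 = 0.85057
γ = 1/√(1 − 0.85057²) = 1.9016
Dilated lifetime: Δt = γτ₀ = 1.9016 × 8.69 μs = 16.525 μs
d = vΔt = 0.85057c × 16.525 μs = 2.5500×10^8 m/s × 1.6525×10^-5 s = 4210 m

d ≈ 4210 m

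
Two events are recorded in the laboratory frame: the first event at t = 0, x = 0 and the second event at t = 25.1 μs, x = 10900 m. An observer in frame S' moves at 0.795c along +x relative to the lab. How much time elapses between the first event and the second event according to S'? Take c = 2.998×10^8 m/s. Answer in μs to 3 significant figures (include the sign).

Δt' ≈ -6.27 μs

γ = 1/√(1 − 0.795²) = 1.6485
Δt' = γ(Δt − vΔx/c²) = 1.6485 × (25.1 μs − 0.795×10900 m / (2.998×10^8 m/s))
= 1.6485 × (-3.8043 μs) = -6.27 μs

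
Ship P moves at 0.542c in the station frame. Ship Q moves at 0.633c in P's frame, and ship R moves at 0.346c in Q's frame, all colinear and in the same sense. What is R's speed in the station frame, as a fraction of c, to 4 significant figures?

u ≈ 0.9372c

Compose boost 2: (0.633 + 0.542)/(1 + 0.633×0.542) = 1.175/1.34309 = 0.874851
Compose boost 3: (0.346 + 0.874851)/(1 + 0.346×0.874851) = 1.22085/1.30270 = 0.9372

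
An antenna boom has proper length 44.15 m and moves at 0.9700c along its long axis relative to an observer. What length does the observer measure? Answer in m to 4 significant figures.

L ≈ 10.73 m

γ = 1/√(1 − 0.9700²) = 4.11345
Length contraction: L = L₀/γ = 44.15/4.11345 = 10.73 m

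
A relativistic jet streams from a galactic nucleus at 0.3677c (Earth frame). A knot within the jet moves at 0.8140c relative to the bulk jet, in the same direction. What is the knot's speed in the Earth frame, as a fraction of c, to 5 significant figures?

u ≈ 0.90948c

Relativistic velocity addition: u = (u' + v)/(1 + u'v/c²)
= (0.8140 + 0.3677)/(1 + 0.8140×0.3677) = 1.1817/1.299308 = 0.90948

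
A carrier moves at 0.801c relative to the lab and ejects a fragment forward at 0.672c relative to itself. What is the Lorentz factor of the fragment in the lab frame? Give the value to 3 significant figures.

γ ≈ 3.47

u_lab = (0.672 + 0.801)/(1 + 0.672×0.801) = 1.473/1.53827 = 0.957568
γ = 1/√(1 − 0.957568²) = 3.47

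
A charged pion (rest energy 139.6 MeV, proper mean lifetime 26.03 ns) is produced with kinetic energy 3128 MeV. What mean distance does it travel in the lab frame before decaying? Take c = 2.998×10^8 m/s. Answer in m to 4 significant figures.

γ = 1 + K/(m₀c²) = 1 + 3128/139.6 = 23.4069
β = √(1 − 1/γ²) = 0.999087
Dilated lifetime: γτ₀ = 23.4069 × 26.03 ns = 609.281 ns
d = βc·γτ₀ = 0.999087 × (2.998×10^8 m/s) × 6.09281×10^-7 s = 182.5 m

d ≈ 182.5 m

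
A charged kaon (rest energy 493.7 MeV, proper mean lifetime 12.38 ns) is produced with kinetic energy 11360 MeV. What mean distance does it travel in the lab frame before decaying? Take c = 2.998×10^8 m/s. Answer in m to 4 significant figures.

d ≈ 89.04 m

γ = 1 + K/(m₀c²) = 1 + 11360/493.7 = 24.0099
β = √(1 − 1/γ²) = 0.999132
Dilated lifetime: γτ₀ = 24.0099 × 12.38 ns = 297.243 ns
d = βc·γτ₀ = 0.999132 × (2.998×10^8 m/s) × 2.97243×10^-7 s = 89.04 m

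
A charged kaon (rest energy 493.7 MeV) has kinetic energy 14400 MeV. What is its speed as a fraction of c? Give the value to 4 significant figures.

γ = 1 + K/(m₀c²) = 1 + 14400/493.7 = 30.1675
β = √(1 − 1/γ²) = 0.9995

β ≈ 0.9995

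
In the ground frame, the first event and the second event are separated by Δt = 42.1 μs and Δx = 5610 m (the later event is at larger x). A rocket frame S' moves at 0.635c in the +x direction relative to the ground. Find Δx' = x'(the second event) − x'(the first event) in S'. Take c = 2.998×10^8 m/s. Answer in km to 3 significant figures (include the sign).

Δx' ≈ -3.11 km

γ = 1/√(1 − 0.635²) = 1.2945
Δx' = γ(Δx − vΔt) = 1.2945 × (5610 m − 0.635×(2.998×10^8 m/s)×42.1×10^-6 s)
= 1.2945 × (-2404.7 m) = -3.11 km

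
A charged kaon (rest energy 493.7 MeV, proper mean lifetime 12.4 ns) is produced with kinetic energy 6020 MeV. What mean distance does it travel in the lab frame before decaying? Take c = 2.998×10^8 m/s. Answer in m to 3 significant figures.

d ≈ 48.9 m

γ = 1 + K/(m₀c²) = 1 + 6020/493.7 = 13.194
β = √(1 − 1/γ²) = 0.99712
Dilated lifetime: γτ₀ = 13.194 × 12.4 ns = 163.60 ns
d = βc·γτ₀ = 0.99712 × (2.998×10^8 m/s) × 1.6360×10^-7 s = 48.9 m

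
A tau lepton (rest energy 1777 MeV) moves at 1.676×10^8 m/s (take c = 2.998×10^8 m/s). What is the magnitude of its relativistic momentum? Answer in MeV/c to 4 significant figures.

p ≈ 1198 MeV/c

β = v/c = 1.676×10^8 / 2.998×10^8 = 0.559039
γ = 1/√(1 − 0.559039²) = 1.20607
p = γβm₀c = 1.20607 × 0.559039 × 1777 MeV/c = 1198 MeV/c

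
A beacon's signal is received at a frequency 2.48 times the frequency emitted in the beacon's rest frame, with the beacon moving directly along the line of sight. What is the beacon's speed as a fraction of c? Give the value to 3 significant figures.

β ≈ 0.720

f_obs/f_src = √((1+β)/(1−β)) = 2.48  ⇒  (1+β)/(1−β) = 6.1504
β = |1 − D²|/(1 + D²) = |1 − 6.1504|/(1 + 6.1504) = 0.720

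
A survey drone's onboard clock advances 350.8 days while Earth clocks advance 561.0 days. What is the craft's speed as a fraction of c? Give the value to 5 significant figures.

β ≈ 0.78037

γ = Δt/τ₀ = 561.0/350.8 = 1.599202
β = √(1 − 1/γ²) = √(1 − 1/1.599202²) = 0.78037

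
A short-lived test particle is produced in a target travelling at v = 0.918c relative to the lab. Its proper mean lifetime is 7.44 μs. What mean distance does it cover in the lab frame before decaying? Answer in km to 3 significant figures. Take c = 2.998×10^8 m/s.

d ≈ 5.16 km

γ = 1/√(1 − 0.918²) = 2.5216
Dilated lifetime: Δt = γτ₀ = 2.5216 × 7.44 μs = 18.760 μs
d = vΔt = 0.918c × 18.760 μs = 2.7522×10^8 m/s × 1.8760×10^-5 s = 5.16 km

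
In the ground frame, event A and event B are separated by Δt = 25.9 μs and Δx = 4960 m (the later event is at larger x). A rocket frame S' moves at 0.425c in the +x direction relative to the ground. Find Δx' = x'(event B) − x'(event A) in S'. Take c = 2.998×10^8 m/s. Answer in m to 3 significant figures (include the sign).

γ = 1/√(1 − 0.425²) = 1.1047
Δx' = γ(Δx − vΔt) = 1.1047 × (4960 m − 0.425×(2.998×10^8 m/s)×25.9×10^-6 s)
= 1.1047 × (1660.0 m) = 1830 m

Δx' ≈ 1830 m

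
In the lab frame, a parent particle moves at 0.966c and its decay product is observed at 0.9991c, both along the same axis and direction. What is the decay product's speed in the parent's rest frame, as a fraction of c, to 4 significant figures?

u' ≈ 0.9493c

Inverse velocity addition: u' = (u − v)/(1 − uv/c²)
= (0.9991 − 0.966)/(1 − 0.9991×0.966) = 0.03310/0.0348694 = 0.9493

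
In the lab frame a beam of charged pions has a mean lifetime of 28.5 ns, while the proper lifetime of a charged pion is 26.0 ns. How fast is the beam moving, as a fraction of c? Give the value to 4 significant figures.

γ = Δt/τ₀ = 28.5/26.0 = 1.09615
β = √(1 − 1/γ²) = √(1 − 1/1.09615²) = 0.4096

β ≈ 0.4096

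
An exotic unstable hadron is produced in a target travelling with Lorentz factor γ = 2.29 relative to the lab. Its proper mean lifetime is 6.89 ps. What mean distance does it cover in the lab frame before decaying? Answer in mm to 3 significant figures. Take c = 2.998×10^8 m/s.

d ≈ 4.26 mm

β = √(1 − 1/γ²) = √(1 − 1/2.29²) = 0.89962
Dilated lifetime: Δt = γτ₀ = 2.29 × 6.89 ps = 15.778 ps
d = vΔt = 0.89962c × 15.778 ps = 2.6970×10^8 m/s × 1.5778×10^-11 s = 4.26 mm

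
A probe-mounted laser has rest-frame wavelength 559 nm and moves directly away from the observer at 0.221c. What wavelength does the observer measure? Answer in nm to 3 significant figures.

Relativistic Doppler: λ_obs = λ_src √((1+β)/(1−β))
= 559 × √(1.2210/0.77900) = 559 × 1.2520 = 700 nm

λ_obs ≈ 700 nm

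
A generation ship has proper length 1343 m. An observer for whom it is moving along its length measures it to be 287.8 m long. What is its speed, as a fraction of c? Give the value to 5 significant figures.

γ = L₀/L = 1343/287.8 = 4.666435
β = √(1 − 1/γ²) = 0.97677

β ≈ 0.97677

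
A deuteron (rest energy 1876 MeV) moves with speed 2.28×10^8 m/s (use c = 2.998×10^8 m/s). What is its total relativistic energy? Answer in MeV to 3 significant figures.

β = v/c = 2.28×10^8 / 2.998×10^8 = 0.76051
γ = 1/√(1 − 0.76051²) = 1.5400
E = γm₀c² = 1.5400 × 1876 MeV = 2890 MeV

E ≈ 2890 MeV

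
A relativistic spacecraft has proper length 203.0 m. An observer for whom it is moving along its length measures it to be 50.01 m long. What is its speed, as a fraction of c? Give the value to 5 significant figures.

β ≈ 0.96918

γ = L₀/L = 203.0/50.01 = 4.059188
β = √(1 − 1/γ²) = 0.96918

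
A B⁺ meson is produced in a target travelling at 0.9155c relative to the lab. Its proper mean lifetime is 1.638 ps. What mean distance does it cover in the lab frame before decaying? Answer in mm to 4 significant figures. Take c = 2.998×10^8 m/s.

γ = 1/√(1 − 0.9155²) = 2.48560
Dilated lifetime: Δt = γτ₀ = 2.48560 × 1.638 ps = 4.07141 ps
d = vΔt = 0.9155c × 4.07141 ps = 2.74467×10^8 m/s × 4.07141×10^-12 s = 1.117 mm

d ≈ 1.117 mm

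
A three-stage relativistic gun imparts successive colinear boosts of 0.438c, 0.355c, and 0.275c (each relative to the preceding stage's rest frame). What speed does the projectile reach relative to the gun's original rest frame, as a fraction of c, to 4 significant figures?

u ≈ 0.8087c

Compose boost 2: (0.355 + 0.438)/(1 + 0.355×0.438) = 0.7930/1.15549 = 0.686289
Compose boost 3: (0.275 + 0.686289)/(1 + 0.275×0.686289) = 0.961289/1.18873 = 0.8087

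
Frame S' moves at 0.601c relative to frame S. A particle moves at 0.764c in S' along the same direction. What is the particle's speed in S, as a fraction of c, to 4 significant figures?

u ≈ 0.9355c

Relativistic velocity addition: u = (u' + v)/(1 + u'v/c²)
= (0.764 + 0.601)/(1 + 0.764×0.601) = 1.365/1.45916 = 0.9355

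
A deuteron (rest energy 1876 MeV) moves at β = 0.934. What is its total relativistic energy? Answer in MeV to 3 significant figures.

γ = 1/√(1 − 0.934²) = 2.7990
E = γm₀c² = 2.7990 × 1876 MeV = 5250 MeV

E ≈ 5250 MeV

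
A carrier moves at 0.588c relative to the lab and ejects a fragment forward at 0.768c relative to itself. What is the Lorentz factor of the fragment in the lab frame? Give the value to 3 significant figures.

u_lab = (0.768 + 0.588)/(1 + 0.768×0.588) = 1.356/1.45158 = 0.934152
γ = 1/√(1 − 0.934152²) = 2.80

γ ≈ 2.80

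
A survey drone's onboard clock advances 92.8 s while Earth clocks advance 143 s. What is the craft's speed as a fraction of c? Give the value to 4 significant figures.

γ = Δt/τ₀ = 143/92.8 = 1.54095
β = √(1 − 1/γ²) = √(1 − 1/1.54095²) = 0.7608

β ≈ 0.7608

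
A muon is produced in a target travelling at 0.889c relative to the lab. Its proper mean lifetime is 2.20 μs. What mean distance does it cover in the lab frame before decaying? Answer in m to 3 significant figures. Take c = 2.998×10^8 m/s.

d ≈ 1280 m

γ = 1/√(1 − 0.889²) = 2.1838
Dilated lifetime: Δt = γτ₀ = 2.1838 × 2.20 μs = 4.8045 μs
d = vΔt = 0.889c × 4.8045 μs = 2.6652×10^8 m/s × 4.8045×10^-6 s = 1280 m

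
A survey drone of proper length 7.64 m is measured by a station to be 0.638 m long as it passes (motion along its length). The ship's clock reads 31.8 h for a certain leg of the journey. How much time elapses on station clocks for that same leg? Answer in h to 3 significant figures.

Δt ≈ 381 h

Length contraction ⇒ γ = L₀/L = 7.64/0.638 = 11.975
Time dilation: Δt = γτ₀ = 11.975 × 31.8 h = 381 h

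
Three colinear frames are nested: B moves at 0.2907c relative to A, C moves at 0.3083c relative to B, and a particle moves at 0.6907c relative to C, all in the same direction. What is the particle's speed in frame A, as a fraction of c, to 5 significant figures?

u ≈ 0.89906c

Compose boost 2: (0.3083 + 0.2907)/(1 + 0.3083×0.2907) = 0.59900/1.089623 = 0.5497315
Compose boost 3: (0.6907 + 0.5497315)/(1 + 0.6907×0.5497315) = 1.240432/1.379700 = 0.89906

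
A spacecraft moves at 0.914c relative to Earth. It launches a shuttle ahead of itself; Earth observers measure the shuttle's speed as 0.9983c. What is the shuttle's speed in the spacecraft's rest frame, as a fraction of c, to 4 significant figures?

Inverse velocity addition: u' = (u − v)/(1 − uv/c²)
= (0.9983 − 0.914)/(1 − 0.9983×0.914) = 0.08430/0.0875538 = 0.9628

u' ≈ 0.9628c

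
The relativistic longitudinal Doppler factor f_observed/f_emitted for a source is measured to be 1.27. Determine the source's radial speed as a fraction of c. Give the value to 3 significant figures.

β ≈ 0.235

f_obs/f_src = √((1+β)/(1−β)) = 1.27  ⇒  (1+β)/(1−β) = 1.6129
β = |1 − D²|/(1 + D²) = |1 − 1.6129|/(1 + 1.6129) = 0.235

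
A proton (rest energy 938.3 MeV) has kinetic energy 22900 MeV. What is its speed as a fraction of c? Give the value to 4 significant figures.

β ≈ 0.9992

γ = 1 + K/(m₀c²) = 1 + 22900/938.3 = 25.4058
β = √(1 − 1/γ²) = 0.9992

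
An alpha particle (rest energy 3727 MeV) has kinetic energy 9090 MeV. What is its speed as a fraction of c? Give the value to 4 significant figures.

γ = 1 + K/(m₀c²) = 1 + 9090/3727 = 3.43896
β = √(1 − 1/γ²) = 0.9568

β ≈ 0.9568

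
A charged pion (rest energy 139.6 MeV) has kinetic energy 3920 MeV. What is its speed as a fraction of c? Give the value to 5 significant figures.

β ≈ 0.99941

γ = 1 + K/(m₀c²) = 1 + 3920/139.6 = 29.08023
β = √(1 − 1/γ²) = 0.99941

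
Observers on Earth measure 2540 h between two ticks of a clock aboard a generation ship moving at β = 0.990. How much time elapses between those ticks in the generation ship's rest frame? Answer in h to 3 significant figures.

τ₀ ≈ 358 h

γ = 1/√(1 − 0.990²) = 7.0888
Proper time: τ₀ = Δt/γ = 2540/7.0888 = 358 h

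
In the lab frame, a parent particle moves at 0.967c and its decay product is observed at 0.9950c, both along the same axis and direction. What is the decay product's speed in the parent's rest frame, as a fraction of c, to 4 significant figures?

u' ≈ 0.7401c

Inverse velocity addition: u' = (u − v)/(1 − uv/c²)
= (0.9950 − 0.967)/(1 − 0.9950×0.967) = 0.02800/0.0378350 = 0.7401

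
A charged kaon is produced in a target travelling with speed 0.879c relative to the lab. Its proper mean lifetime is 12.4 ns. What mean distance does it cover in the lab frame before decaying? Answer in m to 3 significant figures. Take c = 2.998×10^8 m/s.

γ = 1/√(1 − 0.879²) = 2.0972
Dilated lifetime: Δt = γτ₀ = 2.0972 × 12.4 ns = 26.006 ns
d = vΔt = 0.879c × 26.006 ns = 2.6352×10^8 m/s × 2.6006×10^-8 s = 6.85 m

d ≈ 6.85 m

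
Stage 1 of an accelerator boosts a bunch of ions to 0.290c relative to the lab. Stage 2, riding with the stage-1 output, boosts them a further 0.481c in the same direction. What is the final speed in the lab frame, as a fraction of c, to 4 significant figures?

u ≈ 0.6766c

Compose boost 2: (0.481 + 0.290)/(1 + 0.481×0.290) = 0.7710/1.13949 = 0.6766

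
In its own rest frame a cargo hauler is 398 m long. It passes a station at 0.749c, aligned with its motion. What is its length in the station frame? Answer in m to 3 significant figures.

γ = 1/√(1 − 0.749²) = 1.5093
Length contraction: L = L₀/γ = 398/1.5093 = 264 m

L ≈ 264 m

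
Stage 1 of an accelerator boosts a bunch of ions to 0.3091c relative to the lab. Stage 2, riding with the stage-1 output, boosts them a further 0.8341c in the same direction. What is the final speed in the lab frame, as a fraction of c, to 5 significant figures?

u ≈ 0.90887c

Compose boost 2: (0.8341 + 0.3091)/(1 + 0.8341×0.3091) = 1.1432/1.257820 = 0.90887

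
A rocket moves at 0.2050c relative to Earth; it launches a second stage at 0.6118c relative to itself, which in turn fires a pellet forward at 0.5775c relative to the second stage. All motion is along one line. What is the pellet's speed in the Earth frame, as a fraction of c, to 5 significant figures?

Compose boost 2: (0.6118 + 0.2050)/(1 + 0.6118×0.2050) = 0.81680/1.125419 = 0.7257741
Compose boost 3: (0.5775 + 0.7257741)/(1 + 0.5775×0.7257741) = 1.303274/1.419135 = 0.91836

u ≈ 0.91836c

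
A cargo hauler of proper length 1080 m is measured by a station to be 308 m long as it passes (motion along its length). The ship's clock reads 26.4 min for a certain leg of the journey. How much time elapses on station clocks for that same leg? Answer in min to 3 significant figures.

Length contraction ⇒ γ = L₀/L = 1080/308 = 3.5065
Time dilation: Δt = γτ₀ = 3.5065 × 26.4 min = 92.6 min

Δt ≈ 92.6 min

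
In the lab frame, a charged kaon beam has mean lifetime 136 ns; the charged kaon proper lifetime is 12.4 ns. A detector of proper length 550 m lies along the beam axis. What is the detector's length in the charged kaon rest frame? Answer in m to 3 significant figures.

Time dilation ⇒ γ = Δt/τ₀ = 136/12.4 = 10.968
Length contraction: L = L₀/γ = 550/10.968 = 50.1 m

L ≈ 50.1 m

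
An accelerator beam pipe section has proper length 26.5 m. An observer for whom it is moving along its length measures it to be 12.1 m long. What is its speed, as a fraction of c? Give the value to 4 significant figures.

γ = L₀/L = 26.5/12.1 = 2.19008
β = √(1 − 1/γ²) = 0.8897

β ≈ 0.8897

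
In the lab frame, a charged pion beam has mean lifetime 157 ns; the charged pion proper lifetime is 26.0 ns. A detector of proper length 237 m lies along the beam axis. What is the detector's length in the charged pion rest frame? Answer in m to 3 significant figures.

Time dilation ⇒ γ = Δt/τ₀ = 157/26.0 = 6.0385
Length contraction: L = L₀/γ = 237/6.0385 = 39.2 m

L ≈ 39.2 m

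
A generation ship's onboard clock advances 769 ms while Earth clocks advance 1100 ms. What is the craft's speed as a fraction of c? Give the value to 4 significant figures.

β ≈ 0.7150

γ = Δt/τ₀ = 1100/769 = 1.43043
β = √(1 − 1/γ²) = √(1 − 1/1.43043²) = 0.7150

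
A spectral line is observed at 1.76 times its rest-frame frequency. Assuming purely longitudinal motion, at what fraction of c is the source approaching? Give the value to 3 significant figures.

β ≈ 0.512

f_obs/f_src = √((1+β)/(1−β)) = 1.76  ⇒  (1+β)/(1−β) = 3.0976
β = |1 − D²|/(1 + D²) = |1 − 3.0976|/(1 + 3.0976) = 0.512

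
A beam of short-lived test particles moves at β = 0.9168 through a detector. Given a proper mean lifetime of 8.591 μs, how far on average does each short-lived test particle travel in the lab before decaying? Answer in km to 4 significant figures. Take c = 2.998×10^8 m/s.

d ≈ 5.913 km

γ = 1/√(1 − 0.9168²) = 2.50409
Dilated lifetime: Δt = γτ₀ = 2.50409 × 8.591 μs = 21.5126 μs
d = vΔt = 0.9168c × 21.5126 μs = 2.74857×10^8 m/s × 2.15126×10^-5 s = 5.913 km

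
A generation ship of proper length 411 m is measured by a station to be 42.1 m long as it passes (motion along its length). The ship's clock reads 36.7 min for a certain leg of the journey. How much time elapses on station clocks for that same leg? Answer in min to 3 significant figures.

Δt ≈ 358 min

Length contraction ⇒ γ = L₀/L = 411/42.1 = 9.7625
Time dilation: Δt = γτ₀ = 9.7625 × 36.7 min = 358 min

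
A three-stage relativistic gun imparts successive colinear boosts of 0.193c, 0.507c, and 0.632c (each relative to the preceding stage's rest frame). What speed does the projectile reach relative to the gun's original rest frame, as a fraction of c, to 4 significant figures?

Compose boost 2: (0.507 + 0.193)/(1 + 0.507×0.193) = 0.7000/1.09785 = 0.637609
Compose boost 3: (0.632 + 0.637609)/(1 + 0.632×0.637609) = 1.26961/1.40297 = 0.9049

u ≈ 0.9049c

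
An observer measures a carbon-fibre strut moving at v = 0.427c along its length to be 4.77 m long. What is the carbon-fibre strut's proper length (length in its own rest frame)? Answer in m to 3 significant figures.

γ = 1/√(1 − 0.427²) = 1.1059
L₀ = γL = 1.1059 × 4.77 = 5.28 m

L₀ ≈ 5.28 m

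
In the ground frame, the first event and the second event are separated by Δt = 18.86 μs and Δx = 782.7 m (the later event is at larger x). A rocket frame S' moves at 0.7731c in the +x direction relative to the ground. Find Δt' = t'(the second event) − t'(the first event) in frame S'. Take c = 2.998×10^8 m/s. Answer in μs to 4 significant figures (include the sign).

Δt' ≈ 26.55 μs

γ = 1/√(1 − 0.7731²) = 1.57658
Δt' = γ(Δt − vΔx/c²) = 1.57658 × (18.86 μs − 0.7731×782.7 m / (2.998×10^8 m/s))
= 1.57658 × (16.8416 μs) = 26.55 μs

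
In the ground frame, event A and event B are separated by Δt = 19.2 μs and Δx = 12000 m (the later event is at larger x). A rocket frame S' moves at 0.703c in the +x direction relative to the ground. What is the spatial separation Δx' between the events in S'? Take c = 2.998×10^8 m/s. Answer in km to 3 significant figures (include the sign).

Δx' ≈ 11.2 km

γ = 1/√(1 − 0.703²) = 1.4061
Δx' = γ(Δx − vΔt) = 1.4061 × (12000 m − 0.703×(2.998×10^8 m/s)×19.2×10^-6 s)
= 1.4061 × (7953.4 m) = 11.2 km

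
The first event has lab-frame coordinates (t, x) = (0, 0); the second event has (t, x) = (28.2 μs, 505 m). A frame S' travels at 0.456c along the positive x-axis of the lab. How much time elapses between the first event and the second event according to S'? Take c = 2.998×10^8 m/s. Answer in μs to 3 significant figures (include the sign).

Δt' ≈ 30.8 μs

γ = 1/√(1 − 0.456²) = 1.1236
Δt' = γ(Δt − vΔx/c²) = 1.1236 × (28.2 μs − 0.456×505 m / (2.998×10^8 m/s))
= 1.1236 × (27.432 μs) = 30.8 μs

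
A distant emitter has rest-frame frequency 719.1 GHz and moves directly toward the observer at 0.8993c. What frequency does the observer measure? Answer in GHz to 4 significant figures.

f_obs ≈ 3123 GHz

Relativistic Doppler: f_obs = f_src √((1+β)/(1−β))
= 719.1 × √(1.89930/0.100700) = 719.1 × 4.34292 = 3123 GHz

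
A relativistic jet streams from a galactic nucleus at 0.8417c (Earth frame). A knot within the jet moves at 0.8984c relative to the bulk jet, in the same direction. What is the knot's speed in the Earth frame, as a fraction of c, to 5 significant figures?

u ≈ 0.99084c

Relativistic velocity addition: u = (u' + v)/(1 + u'v/c²)
= (0.8984 + 0.8417)/(1 + 0.8984×0.8417) = 1.7401/1.756183 = 0.99084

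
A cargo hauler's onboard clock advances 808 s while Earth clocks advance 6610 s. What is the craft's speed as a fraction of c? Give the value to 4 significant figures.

β ≈ 0.9925

γ = Δt/τ₀ = 6610/808 = 8.18069
β = √(1 − 1/γ²) = √(1 − 1/8.18069²) = 0.9925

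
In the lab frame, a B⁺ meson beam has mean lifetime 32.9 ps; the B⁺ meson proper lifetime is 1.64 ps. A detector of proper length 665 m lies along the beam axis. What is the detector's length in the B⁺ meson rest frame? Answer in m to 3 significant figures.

Time dilation ⇒ γ = Δt/τ₀ = 32.9/1.64 = 20.061
Length contraction: L = L₀/γ = 665/20.061 = 33.1 m

L ≈ 33.1 m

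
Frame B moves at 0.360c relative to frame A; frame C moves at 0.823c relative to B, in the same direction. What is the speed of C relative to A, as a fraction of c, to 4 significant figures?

u ≈ 0.9126c

Compose boost 2: (0.823 + 0.360)/(1 + 0.823×0.360) = 1.183/1.29628 = 0.9126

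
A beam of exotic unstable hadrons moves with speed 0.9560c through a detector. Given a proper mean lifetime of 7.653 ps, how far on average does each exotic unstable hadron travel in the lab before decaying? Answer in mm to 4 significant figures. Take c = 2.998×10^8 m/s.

d ≈ 7.477 mm

γ = 1/√(1 − 0.9560²) = 3.40870
Dilated lifetime: Δt = γτ₀ = 3.40870 × 7.653 ps = 26.0868 ps
d = vΔt = 0.9560c × 26.0868 ps = 2.86609×10^8 m/s × 2.60868×10^-11 s = 7.477 mm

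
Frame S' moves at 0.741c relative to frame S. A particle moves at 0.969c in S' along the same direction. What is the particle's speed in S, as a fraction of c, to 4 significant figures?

Relativistic velocity addition: u = (u' + v)/(1 + u'v/c²)
= (0.969 + 0.741)/(1 + 0.969×0.741) = 1.710/1.71803 = 0.9953

u ≈ 0.9953c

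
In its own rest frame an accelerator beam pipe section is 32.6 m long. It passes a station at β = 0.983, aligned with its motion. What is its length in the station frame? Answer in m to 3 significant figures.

γ = 1/√(1 − 0.983²) = 5.4465
Length contraction: L = L₀/γ = 32.6/5.4465 = 5.99 m

L ≈ 5.99 m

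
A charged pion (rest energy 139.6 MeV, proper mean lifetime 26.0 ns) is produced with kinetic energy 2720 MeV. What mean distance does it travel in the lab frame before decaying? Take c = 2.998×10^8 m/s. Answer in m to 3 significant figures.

d ≈ 159 m

γ = 1 + K/(m₀c²) = 1 + 2720/139.6 = 20.484
β = √(1 − 1/γ²) = 0.99881
Dilated lifetime: γτ₀ = 20.484 × 26.0 ns = 532.59 ns
d = βc·γτ₀ = 0.99881 × (2.998×10^8 m/s) × 5.3259×10^-7 s = 159 m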